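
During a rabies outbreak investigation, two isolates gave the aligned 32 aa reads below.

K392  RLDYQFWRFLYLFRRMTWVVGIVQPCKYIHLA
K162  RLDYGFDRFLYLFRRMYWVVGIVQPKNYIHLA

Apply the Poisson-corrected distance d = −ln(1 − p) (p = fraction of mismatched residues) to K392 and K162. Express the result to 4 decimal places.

The sequences differ at positions 5 (Q/G), 7 (W/D), 17 (T/Y), 26 (C/K), 27 (K/N).
p = 5/32 = 0.156250.
d = −ln(1 − 0.156250) = −ln(0.843750) = 0.1699.

0.1699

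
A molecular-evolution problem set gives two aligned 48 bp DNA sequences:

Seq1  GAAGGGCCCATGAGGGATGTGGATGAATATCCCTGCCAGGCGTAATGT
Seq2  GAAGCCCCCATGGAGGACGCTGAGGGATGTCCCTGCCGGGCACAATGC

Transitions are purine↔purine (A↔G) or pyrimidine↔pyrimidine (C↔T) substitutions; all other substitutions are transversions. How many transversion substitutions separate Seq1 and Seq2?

Mismatches occur at site 5 (G↔C, transversion), site 6 (G↔C, transversion), site 13 (A↔G, transition), site 14 (G↔A, transition), site 18 (T↔C, transition), site 20 (T↔C, transition), site 21 (G↔T, transversion), site 24 (T↔G, transversion), site 26 (A↔G, transition), site 29 (A↔G, transition), site 38 (A↔G, transition), site 42 (G↔A, transition), site 43 (T↔C, transition), site 48 (T↔C, transition).
Of the 14 differences, 10 transitions and 4 transversions, so the answer is 4.

4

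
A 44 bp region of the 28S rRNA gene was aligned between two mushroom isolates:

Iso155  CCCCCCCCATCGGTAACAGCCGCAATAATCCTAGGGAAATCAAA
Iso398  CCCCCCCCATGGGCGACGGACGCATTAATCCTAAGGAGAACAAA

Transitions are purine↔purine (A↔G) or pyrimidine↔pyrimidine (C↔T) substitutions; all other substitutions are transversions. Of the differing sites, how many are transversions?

4

The sequences differ at positions 11 (C/G, transversion), 14 (T/C, transition), 15 (A/G, transition), 18 (A/G, transition), 20 (C/A, transversion), 25 (A/T, transversion), 34 (G/A, transition), 38 (A/G, transition), 40 (T/A, transversion).
Of the 9 differences, 5 transitions and 4 transversions, so the answer is 4.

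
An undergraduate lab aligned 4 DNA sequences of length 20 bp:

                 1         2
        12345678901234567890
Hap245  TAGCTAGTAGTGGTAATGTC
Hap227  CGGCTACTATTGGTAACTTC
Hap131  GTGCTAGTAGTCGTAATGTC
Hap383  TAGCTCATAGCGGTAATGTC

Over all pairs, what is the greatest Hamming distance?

8

Pairwise Hamming distances:
  Hap245 vs Hap227: 6
  Hap245 vs Hap131: 3
  Hap245 vs Hap383: 3
  Hap227 vs Hap131: 7
  Hap227 vs Hap383: 8
  Hap131 vs Hap383: 6
The largest is 8, between Hap227 and Hap383.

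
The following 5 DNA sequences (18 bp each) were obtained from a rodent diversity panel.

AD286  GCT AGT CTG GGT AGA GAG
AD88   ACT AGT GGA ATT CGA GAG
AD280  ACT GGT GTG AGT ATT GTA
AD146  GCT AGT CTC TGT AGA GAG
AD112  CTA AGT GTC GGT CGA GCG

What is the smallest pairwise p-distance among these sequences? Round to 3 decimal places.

Pairwise Hamming distances:
  AD286 vs AD88: 7
  AD286 vs AD280: 8
  AD286 vs AD146: 2
  AD286 vs AD112: 7
  AD88 vs AD280: 9
  AD88 vs AD146: 7
  AD88 vs AD112: 8
  AD280 vs AD146: 9
  AD280 vs AD112: 11
  AD146 vs AD112: 7
The smallest is 2 mismatches, between AD286 and AD146; p = 2/18 = 0.111.

0.111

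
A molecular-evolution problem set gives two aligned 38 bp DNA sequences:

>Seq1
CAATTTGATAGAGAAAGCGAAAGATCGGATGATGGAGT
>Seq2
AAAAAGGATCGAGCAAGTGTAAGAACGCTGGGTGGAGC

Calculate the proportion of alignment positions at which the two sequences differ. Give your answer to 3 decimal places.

Differing sites — 1:C/A; 4:T/A; 5:T/A; 6:T/G; 10:A/C; 14:A/C; 18:C/T; 20:A/T; 25:T/A; 28:G/C; 29:A/T; 30:T/G; 32:A/G; 38:T/C.
There are 14 differences over 38 sites, so p = 14/38 = 0.368.

0.368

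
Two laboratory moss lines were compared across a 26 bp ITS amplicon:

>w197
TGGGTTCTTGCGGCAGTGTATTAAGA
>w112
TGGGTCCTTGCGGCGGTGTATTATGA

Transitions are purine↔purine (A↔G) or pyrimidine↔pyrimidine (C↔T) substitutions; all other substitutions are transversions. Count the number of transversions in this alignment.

Mismatches occur at site 6 (T↔C, transition), site 15 (A↔G, transition), site 24 (A↔T, transversion).
Of the 3 differences, 2 transitions and 1 transversion, so the answer is 1.

1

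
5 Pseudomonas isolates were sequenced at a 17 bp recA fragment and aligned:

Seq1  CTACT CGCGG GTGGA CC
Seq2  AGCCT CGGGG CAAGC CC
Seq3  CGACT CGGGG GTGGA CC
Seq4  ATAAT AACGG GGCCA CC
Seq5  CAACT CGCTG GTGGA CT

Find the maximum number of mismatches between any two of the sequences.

Pairwise Hamming distances:
  Seq1 vs Seq2: 8
  Seq1 vs Seq3: 2
  Seq1 vs Seq4: 7
  Seq1 vs Seq5: 3
  Seq2 vs Seq3: 6
  Seq2 vs Seq4: 11
  Seq2 vs Seq5: 10
  Seq3 vs Seq4: 9
  Seq3 vs Seq5: 4
  Seq4 vs Seq5: 10
The largest is 11, between Seq2 and Seq4.

11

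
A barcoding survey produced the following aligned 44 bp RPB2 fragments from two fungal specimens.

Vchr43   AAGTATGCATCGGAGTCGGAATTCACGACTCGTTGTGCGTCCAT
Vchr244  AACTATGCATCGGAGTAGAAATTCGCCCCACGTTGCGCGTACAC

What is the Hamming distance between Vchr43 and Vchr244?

The sequences differ at positions 3 (G/C), 17 (C/A), 19 (G/A), 25 (A/G), 27 (G/C), 28 (A/C), 30 (T/A), 36 (T/C), 41 (C/A), 44 (T/C).
That gives 10 mismatches out of 44 aligned sites, so the Hamming distance is 10.

10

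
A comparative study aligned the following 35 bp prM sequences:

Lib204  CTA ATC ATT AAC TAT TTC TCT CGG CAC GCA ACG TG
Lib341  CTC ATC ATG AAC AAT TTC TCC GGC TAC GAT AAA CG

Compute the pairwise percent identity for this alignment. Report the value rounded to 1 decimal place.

65.7%

The sequences differ at positions 3 (A/C), 9 (T/G), 13 (T/A), 21 (T/C), 22 (C/G), 24 (G/C), 25 (C/T), 29 (C/A), 30 (A/T), 32 (C/A), 33 (G/A), 34 (T/C).
23 of the 35 sites match, so the percent identity is 23/35 × 100 = 65.7%.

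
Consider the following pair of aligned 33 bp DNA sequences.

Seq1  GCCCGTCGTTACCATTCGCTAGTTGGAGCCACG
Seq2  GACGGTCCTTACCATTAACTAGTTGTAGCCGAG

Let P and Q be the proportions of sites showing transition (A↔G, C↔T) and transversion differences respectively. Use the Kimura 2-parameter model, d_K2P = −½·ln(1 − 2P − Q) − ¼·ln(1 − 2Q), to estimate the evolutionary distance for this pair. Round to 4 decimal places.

Differing sites — 2:C/A (Tv); 4:C/G (Tv); 8:G/C (Tv); 17:C/A (Tv); 18:G/A (Ti); 26:G/T (Tv); 31:A/G (Ti); 32:C/A (Tv).
Of the 8 differences, 2 transitions and 6 transversions over 33 sites: P = 2/33 = 0.060606, Q = 6/33 = 0.181818.
d = −0.5·ln(0.696970) − 0.25·ln(0.636364) = −0.5·(-0.361013) − 0.25·(-0.451985) = 0.2935.

0.2935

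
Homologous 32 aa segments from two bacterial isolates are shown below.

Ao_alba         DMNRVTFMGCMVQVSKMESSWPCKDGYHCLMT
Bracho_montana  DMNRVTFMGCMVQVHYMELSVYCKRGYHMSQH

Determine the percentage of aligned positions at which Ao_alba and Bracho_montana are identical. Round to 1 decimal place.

68.8%

Differing sites — 15:S/H; 16:K/Y; 19:S/L; 21:W/V; 22:P/Y; 25:D/R; 29:C/M; 30:L/S; 31:M/Q; 32:T/H.
22 of the 32 sites match, so the percent identity is 22/32 × 100 = 68.8%.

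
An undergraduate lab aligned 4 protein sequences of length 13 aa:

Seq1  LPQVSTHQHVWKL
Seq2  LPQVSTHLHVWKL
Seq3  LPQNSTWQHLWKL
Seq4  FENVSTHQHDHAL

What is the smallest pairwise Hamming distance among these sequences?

Pairwise Hamming distances:
  Seq1 vs Seq2: 1
  Seq1 vs Seq3: 3
  Seq1 vs Seq4: 6
  Seq2 vs Seq3: 4
  Seq2 vs Seq4: 7
  Seq3 vs Seq4: 8
The smallest is 1, between Seq1 and Seq2.

1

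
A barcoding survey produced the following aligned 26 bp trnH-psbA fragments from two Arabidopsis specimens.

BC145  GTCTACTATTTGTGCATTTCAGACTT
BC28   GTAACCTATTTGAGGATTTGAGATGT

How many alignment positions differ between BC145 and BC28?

8

Differing sites — 3:C/A; 4:T/A; 5:A/C; 13:T/A; 15:C/G; 20:C/G; 24:C/T; 25:T/G.
That gives 8 mismatches out of 26 aligned sites, so the Hamming distance is 8.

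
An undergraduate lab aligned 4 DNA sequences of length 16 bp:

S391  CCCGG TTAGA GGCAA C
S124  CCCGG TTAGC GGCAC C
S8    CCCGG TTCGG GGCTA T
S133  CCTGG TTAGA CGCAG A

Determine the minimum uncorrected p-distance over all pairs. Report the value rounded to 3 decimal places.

0.125

Pairwise Hamming distances:
  S391 vs S124: 2
  S391 vs S8: 4
  S391 vs S133: 4
  S124 vs S8: 5
  S124 vs S133: 5
  S8 vs S133: 7
The smallest is 2 mismatches, between S391 and S124; p = 2/16 = 0.125.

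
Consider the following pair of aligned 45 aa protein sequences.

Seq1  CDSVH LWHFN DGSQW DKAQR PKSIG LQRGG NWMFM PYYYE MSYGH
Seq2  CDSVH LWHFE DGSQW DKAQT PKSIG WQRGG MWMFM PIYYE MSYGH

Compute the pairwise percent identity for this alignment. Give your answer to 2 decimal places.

Mismatches occur at site 10 (N→E), site 20 (R→T), site 26 (L→W), site 31 (N→M), site 37 (Y→I).
40 of the 45 sites match, so the percent identity is 40/45 × 100 = 88.89%.

88.89%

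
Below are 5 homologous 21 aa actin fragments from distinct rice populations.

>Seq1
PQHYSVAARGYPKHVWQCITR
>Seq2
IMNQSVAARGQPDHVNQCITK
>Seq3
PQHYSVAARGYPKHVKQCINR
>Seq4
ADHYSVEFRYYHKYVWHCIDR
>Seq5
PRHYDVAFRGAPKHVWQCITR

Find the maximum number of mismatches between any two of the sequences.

Pairwise Hamming distances:
  Seq1 vs Seq2: 8
  Seq1 vs Seq3: 2
  Seq1 vs Seq4: 9
  Seq1 vs Seq5: 4
  Seq2 vs Seq3: 9
  Seq2 vs Seq4: 15
  Seq2 vs Seq5: 10
  Seq3 vs Seq4: 10
  Seq3 vs Seq5: 6
  Seq4 vs Seq5: 10
The largest is 15, between Seq2 and Seq4.

15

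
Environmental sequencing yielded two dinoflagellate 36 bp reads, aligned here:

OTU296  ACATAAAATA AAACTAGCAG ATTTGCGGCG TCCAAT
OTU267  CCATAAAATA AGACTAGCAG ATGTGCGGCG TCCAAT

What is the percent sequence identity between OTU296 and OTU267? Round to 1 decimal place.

91.7%

The sequences differ at positions 1 (A/C), 12 (A/G), 23 (T/G).
33 of the 36 sites match, so the percent identity is 33/36 × 100 = 91.7%.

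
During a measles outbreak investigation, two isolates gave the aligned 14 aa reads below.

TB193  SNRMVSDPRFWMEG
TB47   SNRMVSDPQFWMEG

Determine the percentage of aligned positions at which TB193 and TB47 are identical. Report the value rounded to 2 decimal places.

92.86%

Differing sites — 9:R/Q.
13 of the 14 sites match, so the percent identity is 13/14 × 100 = 92.86%.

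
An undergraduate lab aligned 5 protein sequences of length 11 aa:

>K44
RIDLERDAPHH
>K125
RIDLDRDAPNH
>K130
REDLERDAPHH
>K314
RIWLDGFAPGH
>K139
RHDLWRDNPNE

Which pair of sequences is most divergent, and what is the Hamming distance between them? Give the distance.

Pairwise Hamming distances:
  K44 vs K125: 2
  K44 vs K130: 1
  K44 vs K314: 5
  K44 vs K139: 5
  K125 vs K130: 3
  K125 vs K314: 4
  K125 vs K139: 4
  K130 vs K314: 6
  K130 vs K139: 5
  K314 vs K139: 8
The largest is 8, between K314 and K139.

8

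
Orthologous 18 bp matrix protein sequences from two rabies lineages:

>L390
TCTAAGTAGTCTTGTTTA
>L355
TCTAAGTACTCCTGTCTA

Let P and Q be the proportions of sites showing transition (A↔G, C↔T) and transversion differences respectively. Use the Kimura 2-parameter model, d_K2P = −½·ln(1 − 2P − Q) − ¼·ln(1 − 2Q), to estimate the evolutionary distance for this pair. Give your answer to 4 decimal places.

Differing sites — 9:G/C (Tv); 12:T/C (Ti); 16:T/C (Ti).
Of the 3 differences, 2 transitions and 1 transversion over 18 sites: P = 2/18 = 0.111111, Q = 1/18 = 0.055556.
d = −0.5·ln(0.722222) − 0.25·ln(0.888888) = −0.5·(-0.325423) − 0.25·(-0.117784) = 0.1922.

0.1922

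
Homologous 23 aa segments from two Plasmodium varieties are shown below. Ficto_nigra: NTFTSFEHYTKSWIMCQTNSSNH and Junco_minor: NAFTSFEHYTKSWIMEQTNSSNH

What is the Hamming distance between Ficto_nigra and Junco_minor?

Differing sites — 2:T/A; 16:C/E.
That gives 2 mismatches out of 23 aligned sites, so the Hamming distance is 2.

2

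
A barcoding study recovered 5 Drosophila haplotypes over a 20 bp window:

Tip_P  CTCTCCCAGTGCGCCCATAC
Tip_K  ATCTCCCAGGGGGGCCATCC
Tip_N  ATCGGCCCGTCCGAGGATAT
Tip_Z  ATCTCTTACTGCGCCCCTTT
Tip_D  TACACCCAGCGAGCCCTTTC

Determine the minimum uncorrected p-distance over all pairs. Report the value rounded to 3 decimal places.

Pairwise Hamming distances:
  Tip_P vs Tip_K: 5
  Tip_P vs Tip_N: 9
  Tip_P vs Tip_Z: 7
  Tip_P vs Tip_D: 7
  Tip_K vs Tip_N: 11
  Tip_K vs Tip_Z: 9
  Tip_K vs Tip_D: 8
  Tip_N vs Tip_Z: 12
  Tip_N vs Tip_D: 14
  Tip_Z vs Tip_D: 10
The smallest is 5 mismatches, between Tip_P and Tip_K; p = 5/20 = 0.250.

0.250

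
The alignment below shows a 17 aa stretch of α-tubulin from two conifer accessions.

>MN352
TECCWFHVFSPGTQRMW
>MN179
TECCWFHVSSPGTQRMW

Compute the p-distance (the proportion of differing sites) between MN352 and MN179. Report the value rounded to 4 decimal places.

Differing sites — 9:F/S.
There are 1 differences over 17 sites, so p = 1/17 = 0.0588.

0.0588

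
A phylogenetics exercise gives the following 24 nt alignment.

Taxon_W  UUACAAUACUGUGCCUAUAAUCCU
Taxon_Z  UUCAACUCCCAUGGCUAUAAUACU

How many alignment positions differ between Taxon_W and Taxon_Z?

8

Mismatches occur at site 3 (A→C), site 4 (C→A), site 6 (A→C), site 8 (A→C), site 10 (U→C), site 11 (G→A), site 14 (C→G), site 22 (C→A).
That gives 8 mismatches out of 24 aligned sites, so the Hamming distance is 8.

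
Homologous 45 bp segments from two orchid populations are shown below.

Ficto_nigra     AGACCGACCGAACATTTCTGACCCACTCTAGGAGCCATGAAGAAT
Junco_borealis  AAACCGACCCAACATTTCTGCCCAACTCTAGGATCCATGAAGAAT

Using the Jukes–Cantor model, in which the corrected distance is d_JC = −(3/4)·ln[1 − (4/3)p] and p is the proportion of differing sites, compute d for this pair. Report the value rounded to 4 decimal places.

Mismatches occur at site 2 (G/A), site 10 (G/C), site 21 (A/C), site 24 (C/A), site 34 (G/T).
p = 5/45 = 0.111111.
d = −0.75 · ln(1 − (4/3)·0.111111) = −0.75 · ln(0.851852) = −0.75 · (-0.160342) = 0.1203.

0.1203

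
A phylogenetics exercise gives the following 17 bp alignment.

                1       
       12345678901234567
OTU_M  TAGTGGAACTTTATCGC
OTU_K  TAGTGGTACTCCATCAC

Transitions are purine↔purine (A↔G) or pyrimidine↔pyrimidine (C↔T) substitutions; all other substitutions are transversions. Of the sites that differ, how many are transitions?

3

The sequences differ at positions 7 (A/T, transversion), 11 (T/C, transition), 12 (T/C, transition), 16 (G/A, transition).
Of the 4 differences, 3 transitions and 1 transversion, so the answer is 3.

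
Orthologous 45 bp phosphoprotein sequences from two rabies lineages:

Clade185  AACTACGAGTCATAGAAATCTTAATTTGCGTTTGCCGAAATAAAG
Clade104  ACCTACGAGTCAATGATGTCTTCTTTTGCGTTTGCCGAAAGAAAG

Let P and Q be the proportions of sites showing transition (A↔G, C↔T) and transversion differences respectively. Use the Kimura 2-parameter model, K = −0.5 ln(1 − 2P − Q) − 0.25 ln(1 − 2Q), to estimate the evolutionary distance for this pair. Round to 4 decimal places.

Differing sites — 2:A/C (Tv); 13:T/A (Tv); 14:A/T (Tv); 17:A/T (Tv); 18:A/G (Ti); 23:A/C (Tv); 24:A/T (Tv); 41:T/G (Tv).
Of the 8 differences, 1 transition and 7 transversions over 45 sites: P = 1/45 = 0.022222, Q = 7/45 = 0.155556.
d = −0.5·ln(0.800000) − 0.25·ln(0.688888) = −0.5·(-0.223144) − 0.25·(-0.372677) = 0.2047.

0.2047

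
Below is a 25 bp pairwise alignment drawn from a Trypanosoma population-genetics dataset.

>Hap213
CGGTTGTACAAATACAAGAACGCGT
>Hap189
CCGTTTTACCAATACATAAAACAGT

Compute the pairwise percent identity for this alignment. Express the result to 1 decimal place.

The sequences differ at positions 2 (G/C), 6 (G/T), 10 (A/C), 17 (A/T), 18 (G/A), 21 (C/A), 22 (G/C), 23 (C/A).
17 of the 25 sites match, so the percent identity is 17/25 × 100 = 68.0%.

68.0%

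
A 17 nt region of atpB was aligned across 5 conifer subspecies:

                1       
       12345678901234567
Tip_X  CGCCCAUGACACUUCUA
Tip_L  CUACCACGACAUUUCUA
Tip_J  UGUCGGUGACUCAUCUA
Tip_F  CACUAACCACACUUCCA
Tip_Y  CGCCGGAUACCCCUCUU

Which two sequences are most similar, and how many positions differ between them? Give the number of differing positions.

4

Pairwise Hamming distances:
  Tip_X vs Tip_L: 4
  Tip_X vs Tip_J: 6
  Tip_X vs Tip_F: 6
  Tip_X vs Tip_Y: 7
  Tip_L vs Tip_J: 9
  Tip_L vs Tip_F: 7
  Tip_L vs Tip_Y: 10
  Tip_J vs Tip_F: 11
  Tip_J vs Tip_Y: 7
  Tip_F vs Tip_Y: 10
The smallest is 4, between Tip_X and Tip_L.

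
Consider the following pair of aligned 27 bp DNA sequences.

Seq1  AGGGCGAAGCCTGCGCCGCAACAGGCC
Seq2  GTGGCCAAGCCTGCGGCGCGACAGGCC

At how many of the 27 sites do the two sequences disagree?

5

The sequences differ at positions 1 (A/G), 2 (G/T), 6 (G/C), 16 (C/G), 20 (A/G).
That gives 5 mismatches out of 27 aligned sites, so the Hamming distance is 5.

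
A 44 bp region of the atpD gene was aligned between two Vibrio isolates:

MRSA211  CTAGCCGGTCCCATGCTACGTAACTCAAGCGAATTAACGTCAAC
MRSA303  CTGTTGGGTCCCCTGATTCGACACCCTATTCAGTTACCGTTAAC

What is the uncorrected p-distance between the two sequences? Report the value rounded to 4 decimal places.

0.3864

The sequences differ at positions 3 (A/G), 4 (G/T), 5 (C/T), 6 (C/G), 13 (A/C), 16 (C/A), 18 (A/T), 21 (T/A), 22 (A/C), 25 (T/C), 27 (A/T), 29 (G/T), 30 (C/T), 31 (G/C), 33 (A/G), 37 (A/C), 41 (C/T).
There are 17 differences over 44 sites, so p = 17/44 = 0.3864.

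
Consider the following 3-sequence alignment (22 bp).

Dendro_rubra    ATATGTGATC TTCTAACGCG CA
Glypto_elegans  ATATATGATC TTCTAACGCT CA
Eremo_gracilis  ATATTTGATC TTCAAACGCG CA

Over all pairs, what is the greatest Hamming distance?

3

Pairwise Hamming distances:
  Dendro_rubra vs Glypto_elegans: 2
  Dendro_rubra vs Eremo_gracilis: 2
  Glypto_elegans vs Eremo_gracilis: 3
The largest is 3, between Glypto_elegans and Eremo_gracilis.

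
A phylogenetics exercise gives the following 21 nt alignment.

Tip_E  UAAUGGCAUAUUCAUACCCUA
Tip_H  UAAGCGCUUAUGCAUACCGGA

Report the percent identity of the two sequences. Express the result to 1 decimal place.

71.4%

Differing sites — 4:U/G; 5:G/C; 8:A/U; 12:U/G; 19:C/G; 20:U/G.
15 of the 21 sites match, so the percent identity is 15/21 × 100 = 71.4%.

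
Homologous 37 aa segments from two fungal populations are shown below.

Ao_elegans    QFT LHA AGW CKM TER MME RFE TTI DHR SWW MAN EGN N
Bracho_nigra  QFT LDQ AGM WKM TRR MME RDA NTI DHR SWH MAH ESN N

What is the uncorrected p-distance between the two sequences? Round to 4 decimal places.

Differing sites — 5:H/D; 6:A/Q; 9:W/M; 10:C/W; 14:E/R; 20:F/D; 21:E/A; 22:T/N; 30:W/H; 33:N/H; 35:G/S.
There are 11 differences over 37 sites, so p = 11/37 = 0.2973.

0.2973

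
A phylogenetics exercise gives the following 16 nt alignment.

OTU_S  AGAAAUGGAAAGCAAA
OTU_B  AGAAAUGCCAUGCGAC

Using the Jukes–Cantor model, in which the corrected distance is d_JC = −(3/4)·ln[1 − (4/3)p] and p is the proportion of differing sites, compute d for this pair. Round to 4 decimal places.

Differing sites — 8:G/C; 9:A/C; 11:A/U; 14:A/G; 16:A/C.
p = 5/16 = 0.312500.
d = −0.75 · ln(1 − (4/3)·0.312500) = −0.75 · ln(0.583333) = −0.75 · (-0.538997) = 0.4042.

0.4042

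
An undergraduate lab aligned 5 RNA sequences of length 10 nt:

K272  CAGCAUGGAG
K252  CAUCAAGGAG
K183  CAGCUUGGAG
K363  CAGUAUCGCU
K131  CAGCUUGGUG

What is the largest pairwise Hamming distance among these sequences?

6

Pairwise Hamming distances:
  K272 vs K252: 2
  K272 vs K183: 1
  K272 vs K363: 4
  K272 vs K131: 2
  K252 vs K183: 3
  K252 vs K363: 6
  K252 vs K131: 4
  K183 vs K363: 5
  K183 vs K131: 1
  K363 vs K131: 5
The largest is 6, between K252 and K363.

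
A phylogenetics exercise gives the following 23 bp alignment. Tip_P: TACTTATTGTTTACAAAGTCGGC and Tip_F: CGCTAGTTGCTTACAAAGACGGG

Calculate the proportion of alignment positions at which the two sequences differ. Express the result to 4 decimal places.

0.3043

Mismatches occur at site 1 (T/C), site 2 (A/G), site 5 (T/A), site 6 (A/G), site 10 (T/C), site 19 (T/A), site 23 (C/G).
There are 7 differences over 23 sites, so p = 7/23 = 0.3043.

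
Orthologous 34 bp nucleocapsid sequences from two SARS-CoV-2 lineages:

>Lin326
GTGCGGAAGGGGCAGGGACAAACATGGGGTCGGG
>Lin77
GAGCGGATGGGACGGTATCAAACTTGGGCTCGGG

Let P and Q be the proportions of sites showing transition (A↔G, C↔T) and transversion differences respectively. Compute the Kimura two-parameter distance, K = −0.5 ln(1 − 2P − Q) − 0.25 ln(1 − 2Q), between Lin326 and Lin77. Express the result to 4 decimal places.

0.3265

Mismatches occur at site 2 (T→A, transversion), site 8 (A→T, transversion), site 12 (G→A, transition), site 14 (A→G, transition), site 16 (G→T, transversion), site 17 (G→A, transition), site 18 (A→T, transversion), site 24 (A→T, transversion), site 29 (G→C, transversion).
Of the 9 differences, 3 transitions and 6 transversions over 34 sites: P = 3/34 = 0.088235, Q = 6/34 = 0.176471.
d = −0.5·ln(0.647059) − 0.25·ln(0.647058) = −0.5·(-0.435318) − 0.25·(-0.435319) = 0.3265.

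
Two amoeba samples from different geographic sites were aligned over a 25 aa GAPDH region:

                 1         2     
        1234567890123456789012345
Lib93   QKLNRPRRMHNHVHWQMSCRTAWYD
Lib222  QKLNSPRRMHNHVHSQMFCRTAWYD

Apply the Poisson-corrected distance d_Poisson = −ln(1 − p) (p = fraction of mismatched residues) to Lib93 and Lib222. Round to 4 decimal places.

0.1278

Differing sites — 5:R/S; 15:W/S; 18:S/F.
p = 3/25 = 0.120000.
d = −ln(1 − 0.120000) = −ln(0.880000) = 0.1278.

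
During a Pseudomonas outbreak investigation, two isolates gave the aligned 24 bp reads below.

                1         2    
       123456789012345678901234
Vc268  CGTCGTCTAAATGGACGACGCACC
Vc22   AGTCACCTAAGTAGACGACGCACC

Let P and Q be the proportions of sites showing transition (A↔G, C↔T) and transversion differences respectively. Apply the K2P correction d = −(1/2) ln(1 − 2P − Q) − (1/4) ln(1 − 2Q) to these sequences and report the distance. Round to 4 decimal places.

Mismatches occur at site 1 (C→A, transversion), site 5 (G→A, transition), site 6 (T→C, transition), site 11 (A→G, transition), site 13 (G→A, transition).
Of the 5 differences, 4 transitions and 1 transversion over 24 sites: P = 4/24 = 0.166667, Q = 1/24 = 0.041667.
d = −0.5·ln(0.624999) − 0.25·ln(0.916666) = −0.5·(-0.470005) − 0.25·(-0.087012) = 0.2568.

0.2568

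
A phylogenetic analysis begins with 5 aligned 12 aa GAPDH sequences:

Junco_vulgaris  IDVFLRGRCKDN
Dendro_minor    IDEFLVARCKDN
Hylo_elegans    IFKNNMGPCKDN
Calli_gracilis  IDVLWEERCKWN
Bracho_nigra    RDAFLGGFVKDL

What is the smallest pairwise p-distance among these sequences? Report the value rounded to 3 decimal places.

0.250

Pairwise Hamming distances:
  Junco_vulgaris vs Dendro_minor: 3
  Junco_vulgaris vs Hylo_elegans: 6
  Junco_vulgaris vs Calli_gracilis: 5
  Junco_vulgaris vs Bracho_nigra: 6
  Dendro_minor vs Hylo_elegans: 7
  Dendro_minor vs Calli_gracilis: 6
  Dendro_minor vs Bracho_nigra: 7
  Hylo_elegans vs Calli_gracilis: 8
  Hylo_elegans vs Bracho_nigra: 9
  Calli_gracilis vs Bracho_nigra: 10
The smallest is 3 mismatches, between Junco_vulgaris and Dendro_minor; p = 3/12 = 0.250.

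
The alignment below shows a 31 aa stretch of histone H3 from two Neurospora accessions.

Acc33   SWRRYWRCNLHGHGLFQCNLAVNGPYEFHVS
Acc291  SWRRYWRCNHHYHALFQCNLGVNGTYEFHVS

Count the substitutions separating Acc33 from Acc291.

5

Mismatches occur at site 10 (L↔H), site 12 (G↔Y), site 14 (G↔A), site 21 (A↔G), site 25 (P↔T).
That gives 5 mismatches out of 31 aligned sites, so the Hamming distance is 5.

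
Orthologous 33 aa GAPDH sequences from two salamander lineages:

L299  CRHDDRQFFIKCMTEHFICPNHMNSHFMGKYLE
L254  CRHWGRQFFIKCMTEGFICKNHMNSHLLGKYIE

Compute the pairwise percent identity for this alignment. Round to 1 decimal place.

Differing sites — 4:D/W; 5:D/G; 16:H/G; 20:P/K; 27:F/L; 28:M/L; 32:L/I.
26 of the 33 sites match, so the percent identity is 26/33 × 100 = 78.8%.

78.8%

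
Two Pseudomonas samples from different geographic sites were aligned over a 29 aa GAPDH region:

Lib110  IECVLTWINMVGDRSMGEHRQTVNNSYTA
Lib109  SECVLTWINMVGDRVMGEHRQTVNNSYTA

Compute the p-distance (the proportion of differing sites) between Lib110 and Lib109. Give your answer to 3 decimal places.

The sequences differ at positions 1 (I/S), 15 (S/V).
There are 2 differences over 29 sites, so p = 2/29 = 0.069.

0.069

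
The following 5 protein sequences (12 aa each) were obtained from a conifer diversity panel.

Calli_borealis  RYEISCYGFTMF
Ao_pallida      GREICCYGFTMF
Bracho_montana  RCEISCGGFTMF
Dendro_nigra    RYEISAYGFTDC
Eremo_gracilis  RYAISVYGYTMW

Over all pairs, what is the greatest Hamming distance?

7

Pairwise Hamming distances:
  Calli_borealis vs Ao_pallida: 3
  Calli_borealis vs Bracho_montana: 2
  Calli_borealis vs Dendro_nigra: 3
  Calli_borealis vs Eremo_gracilis: 4
  Ao_pallida vs Bracho_montana: 4
  Ao_pallida vs Dendro_nigra: 6
  Ao_pallida vs Eremo_gracilis: 7
  Bracho_montana vs Dendro_nigra: 5
  Bracho_montana vs Eremo_gracilis: 6
  Dendro_nigra vs Eremo_gracilis: 5
The largest is 7, between Ao_pallida and Eremo_gracilis.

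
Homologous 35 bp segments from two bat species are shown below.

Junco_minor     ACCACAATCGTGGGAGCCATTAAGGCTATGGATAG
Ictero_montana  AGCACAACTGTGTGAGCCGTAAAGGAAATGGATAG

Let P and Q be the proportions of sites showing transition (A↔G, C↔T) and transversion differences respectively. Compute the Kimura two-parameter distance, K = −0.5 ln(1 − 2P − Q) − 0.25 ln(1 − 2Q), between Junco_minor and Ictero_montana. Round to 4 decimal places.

0.2728

Mismatches occur at site 2 (C↔G, transversion), site 8 (T↔C, transition), site 9 (C↔T, transition), site 13 (G↔T, transversion), site 19 (A↔G, transition), site 21 (T↔A, transversion), site 26 (C↔A, transversion), site 27 (T↔A, transversion).
Of the 8 differences, 3 transitions and 5 transversions over 35 sites: P = 3/35 = 0.085714, Q = 5/35 = 0.142857.
d = −0.5·ln(0.685715) − 0.25·ln(0.714286) = −0.5·(-0.377293) − 0.25·(-0.336472) = 0.2728.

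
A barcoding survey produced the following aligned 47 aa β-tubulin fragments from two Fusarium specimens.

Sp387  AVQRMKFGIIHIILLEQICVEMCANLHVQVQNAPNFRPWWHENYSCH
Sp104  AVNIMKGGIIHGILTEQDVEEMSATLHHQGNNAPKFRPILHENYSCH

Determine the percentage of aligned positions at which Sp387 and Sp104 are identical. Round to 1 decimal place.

66.0%

Differing sites — 3:Q/N; 4:R/I; 7:F/G; 12:I/G; 15:L/T; 18:I/D; 19:C/V; 20:V/E; 23:C/S; 25:N/T; 28:V/H; 30:V/G; 31:Q/N; 35:N/K; 39:W/I; 40:W/L.
31 of the 47 sites match, so the percent identity is 31/47 × 100 = 66.0%.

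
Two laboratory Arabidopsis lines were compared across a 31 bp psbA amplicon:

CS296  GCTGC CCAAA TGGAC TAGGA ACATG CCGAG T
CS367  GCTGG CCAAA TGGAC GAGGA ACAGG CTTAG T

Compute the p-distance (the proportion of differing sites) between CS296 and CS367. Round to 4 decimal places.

0.1613

Mismatches occur at site 5 (C/G), site 16 (T/G), site 24 (T/G), site 27 (C/T), site 28 (G/T).
There are 5 differences over 31 sites, so p = 5/31 = 0.1613.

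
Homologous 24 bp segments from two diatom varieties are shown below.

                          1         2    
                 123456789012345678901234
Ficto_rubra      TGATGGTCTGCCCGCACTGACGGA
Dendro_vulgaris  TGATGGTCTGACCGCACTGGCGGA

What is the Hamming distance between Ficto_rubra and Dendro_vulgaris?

2

The sequences differ at positions 11 (C/A), 20 (A/G).
That gives 2 mismatches out of 24 aligned sites, so the Hamming distance is 2.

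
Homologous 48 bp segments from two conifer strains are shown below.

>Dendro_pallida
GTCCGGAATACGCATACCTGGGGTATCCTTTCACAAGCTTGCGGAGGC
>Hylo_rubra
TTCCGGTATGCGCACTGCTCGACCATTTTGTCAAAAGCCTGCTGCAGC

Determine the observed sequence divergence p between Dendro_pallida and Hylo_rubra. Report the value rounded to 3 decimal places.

0.375

Differing sites — 1:G/T; 7:A/T; 10:A/G; 15:T/C; 16:A/T; 17:C/G; 20:G/C; 22:G/A; 23:G/C; 24:T/C; 27:C/T; 28:C/T; 30:T/G; 34:C/A; 39:T/C; 43:G/T; 45:A/C; 46:G/A.
There are 18 differences over 48 sites, so p = 18/48 = 0.375.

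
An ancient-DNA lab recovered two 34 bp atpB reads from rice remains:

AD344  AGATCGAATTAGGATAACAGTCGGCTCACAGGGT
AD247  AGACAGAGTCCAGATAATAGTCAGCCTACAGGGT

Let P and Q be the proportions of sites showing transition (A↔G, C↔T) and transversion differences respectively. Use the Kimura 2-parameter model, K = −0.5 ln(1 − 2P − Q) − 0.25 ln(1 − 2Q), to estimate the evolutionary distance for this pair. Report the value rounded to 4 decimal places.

The sequences differ at positions 4 (T/C, transition), 5 (C/A, transversion), 8 (A/G, transition), 10 (T/C, transition), 11 (A/C, transversion), 12 (G/A, transition), 18 (C/T, transition), 23 (G/A, transition), 26 (T/C, transition), 27 (C/T, transition).
Of the 10 differences, 8 transitions and 2 transversions over 34 sites: P = 8/34 = 0.235294, Q = 2/34 = 0.058824.
d = −0.5·ln(0.470588) − 0.25·ln(0.882352) = −0.5·(-0.753772) − 0.25·(-0.125164) = 0.4082.

0.4082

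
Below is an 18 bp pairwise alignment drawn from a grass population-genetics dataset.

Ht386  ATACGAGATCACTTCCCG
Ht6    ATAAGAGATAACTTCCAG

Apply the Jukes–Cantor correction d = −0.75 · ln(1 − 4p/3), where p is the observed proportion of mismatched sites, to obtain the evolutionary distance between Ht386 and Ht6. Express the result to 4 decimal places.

Differing sites — 4:C/A; 10:C/A; 17:C/A.
p = 3/18 = 0.166667.
d = −0.75 · ln(1 − (4/3)·0.166667) = −0.75 · ln(0.777777) = −0.75 · (-0.251315) = 0.1885.

0.1885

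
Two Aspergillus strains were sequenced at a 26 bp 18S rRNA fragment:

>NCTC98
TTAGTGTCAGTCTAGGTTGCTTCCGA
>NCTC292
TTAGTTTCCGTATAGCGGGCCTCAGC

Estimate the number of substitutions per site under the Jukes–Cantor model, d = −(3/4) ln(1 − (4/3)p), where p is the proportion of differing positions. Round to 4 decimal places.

0.4643

The sequences differ at positions 6 (G/T), 9 (A/C), 12 (C/A), 16 (G/C), 17 (T/G), 18 (T/G), 21 (T/C), 24 (C/A), 26 (A/C).
p = 9/26 = 0.346154.
d = −0.75 · ln(1 − (4/3)·0.346154) = −0.75 · ln(0.538461) = −0.75 · (-0.619040) = 0.4643.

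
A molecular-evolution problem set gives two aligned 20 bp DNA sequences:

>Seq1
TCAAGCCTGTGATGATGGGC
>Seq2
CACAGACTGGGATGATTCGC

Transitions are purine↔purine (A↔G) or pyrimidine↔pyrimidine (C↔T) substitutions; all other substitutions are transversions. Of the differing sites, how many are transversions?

Differing sites — 1:T/C (Ti); 2:C/A (Tv); 3:A/C (Tv); 6:C/A (Tv); 10:T/G (Tv); 17:G/T (Tv); 18:G/C (Tv).
Of the 7 differences, 1 transition and 6 transversions, so the answer is 6.

6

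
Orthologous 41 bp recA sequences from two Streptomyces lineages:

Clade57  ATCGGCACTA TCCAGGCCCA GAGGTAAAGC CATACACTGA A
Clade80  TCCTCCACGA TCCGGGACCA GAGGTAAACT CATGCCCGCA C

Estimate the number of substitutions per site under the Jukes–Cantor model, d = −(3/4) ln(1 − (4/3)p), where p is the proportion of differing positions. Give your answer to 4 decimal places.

0.4556

Differing sites — 1:A/T; 2:T/C; 4:G/T; 5:G/C; 9:T/G; 14:A/G; 17:C/A; 29:G/C; 30:C/T; 34:A/G; 36:A/C; 38:T/G; 39:G/C; 41:A/C.
p = 14/41 = 0.341463.
d = −0.75 · ln(1 − (4/3)·0.341463) = −0.75 · ln(0.544716) = −0.75 · (-0.607491) = 0.4556.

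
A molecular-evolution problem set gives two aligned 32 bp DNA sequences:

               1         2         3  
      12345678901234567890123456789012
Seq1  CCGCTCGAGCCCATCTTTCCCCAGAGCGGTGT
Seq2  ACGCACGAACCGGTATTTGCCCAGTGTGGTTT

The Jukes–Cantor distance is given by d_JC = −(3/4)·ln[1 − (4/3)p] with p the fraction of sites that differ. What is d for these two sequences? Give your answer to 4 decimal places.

Differing sites — 1:C/A; 5:T/A; 9:G/A; 12:C/G; 13:A/G; 15:C/A; 19:C/G; 25:A/T; 27:C/T; 31:G/T.
p = 10/32 = 0.312500.
d = −0.75 · ln(1 − (4/3)·0.312500) = −0.75 · ln(0.583333) = −0.75 · (-0.538997) = 0.4042.

0.4042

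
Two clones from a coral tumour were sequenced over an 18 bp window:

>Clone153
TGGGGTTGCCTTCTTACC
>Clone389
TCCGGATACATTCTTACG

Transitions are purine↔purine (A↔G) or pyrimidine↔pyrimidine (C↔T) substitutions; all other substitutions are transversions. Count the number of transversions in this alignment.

5

Mismatches occur at site 2 (G/C, transversion), site 3 (G/C, transversion), site 6 (T/A, transversion), site 8 (G/A, transition), site 10 (C/A, transversion), site 18 (C/G, transversion).
Of the 6 differences, 1 transition and 5 transversions, so the answer is 5.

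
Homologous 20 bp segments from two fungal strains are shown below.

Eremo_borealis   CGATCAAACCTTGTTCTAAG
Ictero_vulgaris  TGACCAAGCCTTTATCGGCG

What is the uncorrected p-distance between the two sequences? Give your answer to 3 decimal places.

Differing sites — 1:C/T; 4:T/C; 8:A/G; 13:G/T; 14:T/A; 17:T/G; 18:A/G; 19:A/C.
There are 8 differences over 20 sites, so p = 8/20 = 0.400.

0.400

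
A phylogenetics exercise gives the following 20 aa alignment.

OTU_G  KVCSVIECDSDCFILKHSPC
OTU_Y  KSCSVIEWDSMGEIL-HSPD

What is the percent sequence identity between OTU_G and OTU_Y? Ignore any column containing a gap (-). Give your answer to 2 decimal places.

68.42%

Excluding the 1 gap column leaves 19 comparable sites.
Differing sites — 2:V/S; 8:C/W; 11:D/M; 12:C/G; 13:F/E; 20:C/D.
13 of the 19 comparable sites match, so the percent identity is 13/19 × 100 = 68.42%.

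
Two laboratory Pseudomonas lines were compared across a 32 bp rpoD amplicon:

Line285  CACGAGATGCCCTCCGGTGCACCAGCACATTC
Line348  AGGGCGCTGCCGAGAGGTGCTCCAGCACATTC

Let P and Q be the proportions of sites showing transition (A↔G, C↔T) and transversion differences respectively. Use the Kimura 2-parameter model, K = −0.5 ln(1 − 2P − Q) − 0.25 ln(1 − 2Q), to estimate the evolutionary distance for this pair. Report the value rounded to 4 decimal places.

Mismatches occur at site 1 (C→A, transversion), site 2 (A→G, transition), site 3 (C→G, transversion), site 5 (A→C, transversion), site 7 (A→C, transversion), site 12 (C→G, transversion), site 13 (T→A, transversion), site 14 (C→G, transversion), site 15 (C→A, transversion), site 21 (A→T, transversion).
Of the 10 differences, 1 transition and 9 transversions over 32 sites: P = 1/32 = 0.031250, Q = 9/32 = 0.281250.
d = −0.5·ln(0.656250) − 0.25·ln(0.437500) = −0.5·(-0.421213) − 0.25·(-0.826679) = 0.4173.

0.4173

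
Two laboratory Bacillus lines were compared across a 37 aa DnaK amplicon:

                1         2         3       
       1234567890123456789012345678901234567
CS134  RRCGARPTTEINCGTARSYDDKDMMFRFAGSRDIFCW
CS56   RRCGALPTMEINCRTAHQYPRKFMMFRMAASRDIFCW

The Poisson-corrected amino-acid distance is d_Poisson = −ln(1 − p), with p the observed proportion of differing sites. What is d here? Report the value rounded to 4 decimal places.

Differing sites — 6:R/L; 9:T/M; 14:G/R; 17:R/H; 18:S/Q; 20:D/P; 21:D/R; 23:D/F; 28:F/M; 30:G/A.
p = 10/37 = 0.270270.
d = −ln(1 − 0.270270) = −ln(0.729730) = 0.3151.

0.3151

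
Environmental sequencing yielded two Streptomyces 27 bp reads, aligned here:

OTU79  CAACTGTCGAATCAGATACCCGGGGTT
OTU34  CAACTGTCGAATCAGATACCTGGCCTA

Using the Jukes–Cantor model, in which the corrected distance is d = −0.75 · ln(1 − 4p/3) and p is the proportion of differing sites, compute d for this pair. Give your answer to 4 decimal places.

0.1650

The sequences differ at positions 21 (C/T), 24 (G/C), 25 (G/C), 27 (T/A).
p = 4/27 = 0.148148.
d = −0.75 · ln(1 − (4/3)·0.148148) = −0.75 · ln(0.802469) = −0.75 · (-0.220062) = 0.1650.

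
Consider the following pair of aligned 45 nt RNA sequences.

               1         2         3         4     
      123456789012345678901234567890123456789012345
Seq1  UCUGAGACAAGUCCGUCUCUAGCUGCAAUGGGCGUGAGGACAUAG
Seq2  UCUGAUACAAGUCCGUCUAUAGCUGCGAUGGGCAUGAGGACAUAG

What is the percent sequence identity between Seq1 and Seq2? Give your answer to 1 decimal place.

Mismatches occur at site 6 (G↔U), site 19 (C↔A), site 27 (A↔G), site 34 (G↔A).
41 of the 45 sites match, so the percent identity is 41/45 × 100 = 91.1%.

91.1%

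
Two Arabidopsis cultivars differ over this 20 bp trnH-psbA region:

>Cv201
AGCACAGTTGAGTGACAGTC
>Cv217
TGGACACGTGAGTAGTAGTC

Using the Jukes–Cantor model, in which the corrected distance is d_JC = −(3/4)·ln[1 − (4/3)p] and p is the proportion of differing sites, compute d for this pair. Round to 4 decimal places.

Mismatches occur at site 1 (A→T), site 3 (C→G), site 7 (G→C), site 8 (T→G), site 14 (G→A), site 15 (A→G), site 16 (C→T).
p = 7/20 = 0.350000.
d = −0.75 · ln(1 − (4/3)·0.350000) = −0.75 · ln(0.533333) = −0.75 · (-0.628609) = 0.4715.

0.4715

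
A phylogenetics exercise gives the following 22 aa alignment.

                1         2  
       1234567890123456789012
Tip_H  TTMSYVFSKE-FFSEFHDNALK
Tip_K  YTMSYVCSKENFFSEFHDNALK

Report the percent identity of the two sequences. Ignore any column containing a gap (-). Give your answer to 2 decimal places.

90.48%

Excluding the 1 gap column leaves 21 comparable sites.
The sequences differ at positions 1 (T/Y), 7 (F/C).
19 of the 21 comparable sites match, so the percent identity is 19/21 × 100 = 90.48%.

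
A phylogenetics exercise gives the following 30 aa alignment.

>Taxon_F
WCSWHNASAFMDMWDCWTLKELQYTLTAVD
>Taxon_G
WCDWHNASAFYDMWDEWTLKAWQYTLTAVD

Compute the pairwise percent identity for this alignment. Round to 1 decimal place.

Differing sites — 3:S/D; 11:M/Y; 16:C/E; 21:E/A; 22:L/W.
25 of the 30 sites match, so the percent identity is 25/30 × 100 = 83.3%.

83.3%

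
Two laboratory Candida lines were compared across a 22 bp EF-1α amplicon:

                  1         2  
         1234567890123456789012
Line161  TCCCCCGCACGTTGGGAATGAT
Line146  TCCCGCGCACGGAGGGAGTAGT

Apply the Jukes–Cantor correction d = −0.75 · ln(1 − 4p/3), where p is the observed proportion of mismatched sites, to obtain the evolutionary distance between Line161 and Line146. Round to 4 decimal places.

The sequences differ at positions 5 (C/G), 12 (T/G), 13 (T/A), 18 (A/G), 20 (G/A), 21 (A/G).
p = 6/22 = 0.272727.
d = −0.75 · ln(1 − (4/3)·0.272727) = −0.75 · ln(0.636364) = −0.75 · (-0.451985) = 0.3390.

0.3390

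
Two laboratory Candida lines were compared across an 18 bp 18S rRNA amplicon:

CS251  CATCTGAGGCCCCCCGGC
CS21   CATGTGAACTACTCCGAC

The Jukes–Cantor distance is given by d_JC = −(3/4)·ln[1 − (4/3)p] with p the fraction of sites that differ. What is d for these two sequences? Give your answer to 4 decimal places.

0.5482

Mismatches occur at site 4 (C→G), site 8 (G→A), site 9 (G→C), site 10 (C→T), site 11 (C→A), site 13 (C→T), site 17 (G→A).
p = 7/18 = 0.388889.
d = −0.75 · ln(1 − (4/3)·0.388889) = −0.75 · ln(0.481481) = −0.75 · (-0.730889) = 0.5482.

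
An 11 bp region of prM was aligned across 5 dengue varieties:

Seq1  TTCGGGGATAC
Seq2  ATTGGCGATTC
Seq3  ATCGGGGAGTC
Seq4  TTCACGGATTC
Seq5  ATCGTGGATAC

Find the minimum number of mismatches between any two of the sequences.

Pairwise Hamming distances:
  Seq1 vs Seq2: 4
  Seq1 vs Seq3: 3
  Seq1 vs Seq4: 3
  Seq1 vs Seq5: 2
  Seq2 vs Seq3: 3
  Seq2 vs Seq4: 5
  Seq2 vs Seq5: 4
  Seq3 vs Seq4: 4
  Seq3 vs Seq5: 3
  Seq4 vs Seq5: 4
The smallest is 2, between Seq1 and Seq5.

2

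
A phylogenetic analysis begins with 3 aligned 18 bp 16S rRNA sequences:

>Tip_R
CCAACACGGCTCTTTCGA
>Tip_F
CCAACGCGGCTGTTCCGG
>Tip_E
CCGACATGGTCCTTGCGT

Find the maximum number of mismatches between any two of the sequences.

8

Pairwise Hamming distances:
  Tip_R vs Tip_F: 4
  Tip_R vs Tip_E: 6
  Tip_F vs Tip_E: 8
The largest is 8, between Tip_F and Tip_E.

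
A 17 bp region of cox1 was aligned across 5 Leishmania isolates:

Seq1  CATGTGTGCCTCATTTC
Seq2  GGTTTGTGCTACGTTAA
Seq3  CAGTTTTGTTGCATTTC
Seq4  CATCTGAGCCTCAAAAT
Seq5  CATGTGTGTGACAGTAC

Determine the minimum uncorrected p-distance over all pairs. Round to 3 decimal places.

Pairwise Hamming distances:
  Seq1 vs Seq2: 8
  Seq1 vs Seq3: 6
  Seq1 vs Seq4: 6
  Seq1 vs Seq5: 5
  Seq2 vs Seq3: 9
  Seq2 vs Seq4: 10
  Seq2 vs Seq5: 8
  Seq3 vs Seq4: 11
  Seq3 vs Seq5: 7
  Seq4 vs Seq5: 8
The smallest is 5 mismatches, between Seq1 and Seq5; p = 5/17 = 0.294.

0.294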